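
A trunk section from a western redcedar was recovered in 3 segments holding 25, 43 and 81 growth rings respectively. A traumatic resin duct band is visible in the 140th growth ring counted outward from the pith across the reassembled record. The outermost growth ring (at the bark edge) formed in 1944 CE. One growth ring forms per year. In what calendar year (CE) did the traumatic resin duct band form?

1935 CE

Total growth rings = 25 + 43 + 81 = 149.
Between growth ring 140 and the bark edge there are 149 − 140 = 9 growth rings.
The growth ring at the bark edge is 1944 CE, so the traumatic resin duct band dates to 1944 − 9 = 1935 CE.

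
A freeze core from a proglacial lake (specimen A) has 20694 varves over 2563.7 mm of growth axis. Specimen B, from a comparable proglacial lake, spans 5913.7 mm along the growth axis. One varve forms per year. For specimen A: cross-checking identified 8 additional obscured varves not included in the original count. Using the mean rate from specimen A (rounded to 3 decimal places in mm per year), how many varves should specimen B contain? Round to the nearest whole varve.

47691 varves

Specimen A: adjusted count: 20694 + 8 = 20702 varves.
A: Extension rate ≈ 2563.7 / 20702 = 0.124 mm per year.
B spans 5913.7 / 0.124 = 47691.13 years ≈ 47691 varves.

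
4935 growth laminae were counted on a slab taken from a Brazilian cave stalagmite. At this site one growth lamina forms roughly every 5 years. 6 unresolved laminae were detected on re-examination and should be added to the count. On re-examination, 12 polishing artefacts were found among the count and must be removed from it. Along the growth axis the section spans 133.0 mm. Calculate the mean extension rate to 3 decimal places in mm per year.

Correcting the raw count gives 4935 − 12 + 6 = 4929 true growth laminae.
Multiplying by 5 years per growth lamina: 4929 × 5 = 24645 years.
Extension rate ≈ 133.0 / 24645 = 0.005 mm per year.

0.005 mm per year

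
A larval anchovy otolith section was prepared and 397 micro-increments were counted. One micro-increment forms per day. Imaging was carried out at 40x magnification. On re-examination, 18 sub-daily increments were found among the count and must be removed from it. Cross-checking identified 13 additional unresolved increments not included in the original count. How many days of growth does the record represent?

Adjusted count: 397 − 18 + 13 = 392 micro-increments.
One micro-increment per day makes the duration 392 days.

392 days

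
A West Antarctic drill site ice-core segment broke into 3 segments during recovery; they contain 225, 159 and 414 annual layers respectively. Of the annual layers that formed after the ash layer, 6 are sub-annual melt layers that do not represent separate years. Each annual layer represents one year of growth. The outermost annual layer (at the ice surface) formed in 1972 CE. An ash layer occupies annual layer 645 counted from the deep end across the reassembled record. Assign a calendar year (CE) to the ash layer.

1825 CE

Total annual layers = 225 + 159 + 414 = 798.
The ash layer sits at annual layer 645 from the deep end, so 798 − 645 = 153 annual layers formed after it.
153 − 6 false = 147 true annual layers after the ash layer.
1972 − 147 = 1825 CE.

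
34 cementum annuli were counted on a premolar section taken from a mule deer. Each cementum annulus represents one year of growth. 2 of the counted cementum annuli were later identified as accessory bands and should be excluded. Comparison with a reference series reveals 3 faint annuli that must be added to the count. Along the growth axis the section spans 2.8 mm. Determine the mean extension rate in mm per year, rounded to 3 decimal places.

0.080 mm per year

Adjusted count: 34 − 2 + 3 = 35 cementum annuli.
Extension rate ≈ 2.8 / 35 = 0.080 mm per year.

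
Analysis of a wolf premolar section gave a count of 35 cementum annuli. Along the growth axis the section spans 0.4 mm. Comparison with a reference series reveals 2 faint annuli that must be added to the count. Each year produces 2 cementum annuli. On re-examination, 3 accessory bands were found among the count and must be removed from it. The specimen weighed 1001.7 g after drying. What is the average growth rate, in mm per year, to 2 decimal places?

Adjusted count: 35 − 3 + 2 = 34 cementum annuli.
With 2 cementum annuli per year, 34 / 2 = 17 years.
0.4 mm over 17 years gives 0.4 / 17 ≈ 0.02 mm per year.

0.02 mm per year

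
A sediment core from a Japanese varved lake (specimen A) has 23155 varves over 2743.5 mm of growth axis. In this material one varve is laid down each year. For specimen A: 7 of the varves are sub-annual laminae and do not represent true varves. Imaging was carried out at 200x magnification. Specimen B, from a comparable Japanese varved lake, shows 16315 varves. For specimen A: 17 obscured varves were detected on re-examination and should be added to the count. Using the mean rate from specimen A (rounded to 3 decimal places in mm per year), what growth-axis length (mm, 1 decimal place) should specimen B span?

1925.2 mm

Specimen A: correcting the raw count gives 23155 − 7 + 17 = 23165 true varves.
A: Mean rate = 2743.5 mm / 23165 years ≈ 0.118 mm/yr.
For B, 0.118 mm/year × 16315 years = 1925.2 mm.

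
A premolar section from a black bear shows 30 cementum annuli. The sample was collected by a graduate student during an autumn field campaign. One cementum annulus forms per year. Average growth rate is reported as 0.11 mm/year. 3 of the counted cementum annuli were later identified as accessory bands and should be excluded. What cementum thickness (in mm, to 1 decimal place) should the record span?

Correcting the raw count gives 30 − 3 = 27 true cementum annuli.
Length ≈ 0.11 × 27 = 3.0 mm.

3.0 mm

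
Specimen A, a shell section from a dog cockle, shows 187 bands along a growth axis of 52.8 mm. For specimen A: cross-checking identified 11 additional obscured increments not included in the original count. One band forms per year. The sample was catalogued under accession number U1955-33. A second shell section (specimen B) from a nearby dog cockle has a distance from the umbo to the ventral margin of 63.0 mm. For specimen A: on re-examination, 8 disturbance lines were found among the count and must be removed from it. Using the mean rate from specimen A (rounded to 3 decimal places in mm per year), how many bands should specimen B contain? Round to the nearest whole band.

Specimen A: correcting the raw count gives 187 − 8 + 11 = 190 true bands.
A: Extension rate ≈ 52.8 / 190 = 0.278 mm/yr.
For B, 63.0 / 0.278 = 226.62 years ≈ 227 bands.

227 bands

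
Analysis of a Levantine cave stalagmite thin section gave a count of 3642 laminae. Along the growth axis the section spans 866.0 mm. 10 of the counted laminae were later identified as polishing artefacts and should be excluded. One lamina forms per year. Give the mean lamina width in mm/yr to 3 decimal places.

0.238 mm/yr

True lamina count = 3642 − 10 = 3632.
Mean rate = 866.0 mm / 3632 years ≈ 0.238 mm/yr.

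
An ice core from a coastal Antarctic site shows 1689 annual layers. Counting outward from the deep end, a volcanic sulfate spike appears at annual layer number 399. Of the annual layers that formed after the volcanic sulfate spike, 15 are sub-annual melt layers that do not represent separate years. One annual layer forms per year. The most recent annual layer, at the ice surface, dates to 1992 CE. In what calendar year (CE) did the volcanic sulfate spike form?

Between annual layer 399 and the ice surface there are 1689 − 399 = 1290 annual layers.
Excluding 15 false annual layers: 1290 − 15 = 1275.
Counting back 1275 years from 1992 CE places the volcanic sulfate spike in 1992 − 1275 = 717 CE.

717 CE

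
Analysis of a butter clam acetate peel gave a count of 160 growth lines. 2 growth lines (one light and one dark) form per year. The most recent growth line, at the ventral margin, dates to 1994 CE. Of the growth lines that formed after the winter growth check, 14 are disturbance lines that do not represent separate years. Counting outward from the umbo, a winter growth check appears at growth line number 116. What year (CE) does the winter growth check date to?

Between growth line 116 and the ventral margin there are 160 − 116 = 44 growth lines.
44 − 14 false = 30 true growth lines after the winter growth check.
Dividing by 2 growth lines per year: 30 / 2 = 15 years.
1994 − 15 = 1979 CE.

1979 CE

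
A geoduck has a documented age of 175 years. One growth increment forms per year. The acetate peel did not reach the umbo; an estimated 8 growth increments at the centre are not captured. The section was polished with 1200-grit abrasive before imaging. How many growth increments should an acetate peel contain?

167 growth increments

Expected growth increments over 175 years: 175.
175 − 8 missed = 167 growth increments expected in the prepared section.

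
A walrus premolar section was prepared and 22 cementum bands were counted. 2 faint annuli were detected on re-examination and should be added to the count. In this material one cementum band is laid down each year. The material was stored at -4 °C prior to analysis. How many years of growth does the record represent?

24 years

True cementum band count = 22 + 2 = 24.
One cementum band per year makes the duration 24 years.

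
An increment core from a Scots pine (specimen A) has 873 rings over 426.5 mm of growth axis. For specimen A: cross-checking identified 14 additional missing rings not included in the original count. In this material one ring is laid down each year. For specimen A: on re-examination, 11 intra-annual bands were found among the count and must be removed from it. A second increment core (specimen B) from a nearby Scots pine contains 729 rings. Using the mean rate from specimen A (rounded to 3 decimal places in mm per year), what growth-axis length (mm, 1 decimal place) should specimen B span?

Specimen A: correcting the raw count gives 873 − 11 + 14 = 876 true rings.
A: Extension rate ≈ 426.5 / 876 = 0.487 mm per year.
For B, 0.487 mm/year × 729 years = 355.0 mm.

355.0 mm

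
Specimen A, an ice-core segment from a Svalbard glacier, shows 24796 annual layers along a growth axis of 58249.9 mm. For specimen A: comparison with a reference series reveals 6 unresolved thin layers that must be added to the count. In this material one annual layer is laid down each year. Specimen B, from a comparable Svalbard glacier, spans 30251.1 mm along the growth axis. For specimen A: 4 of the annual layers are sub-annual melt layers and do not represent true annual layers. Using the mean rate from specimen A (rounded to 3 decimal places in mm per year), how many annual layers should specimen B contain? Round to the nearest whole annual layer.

Specimen A: correcting the raw count gives 24796 − 4 + 6 = 24798 true annual layers.
A: Extension rate ≈ 58249.9 / 24798 = 2.349 mm per year.
Specimen B: 30251.1 mm / 2.349 mm per year = 12878.29 years ≈ 12878 annual layers.

12878 annual layers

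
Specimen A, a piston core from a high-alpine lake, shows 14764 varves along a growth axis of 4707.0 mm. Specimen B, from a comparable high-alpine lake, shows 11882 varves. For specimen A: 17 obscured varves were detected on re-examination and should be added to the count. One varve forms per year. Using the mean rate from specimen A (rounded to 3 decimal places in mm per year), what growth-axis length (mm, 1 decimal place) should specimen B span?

Specimen A: correcting the raw count gives 14764 + 17 = 14781 true varves.
A: 4707.0 mm over 14781 years gives 4707.0 / 14781 ≈ 0.318 mm/yr.
Length of B = 0.318 × 11882 = 3778.5 mm.

3778.5 mm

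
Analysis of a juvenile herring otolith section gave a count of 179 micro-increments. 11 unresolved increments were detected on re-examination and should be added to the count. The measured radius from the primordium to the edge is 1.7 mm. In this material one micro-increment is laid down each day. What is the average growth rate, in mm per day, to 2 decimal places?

0.01 mm per day

Adjusted count: 179 + 11 = 190 micro-increments.
Mean rate = 1.7 mm / 190 days ≈ 0.01 mm per day.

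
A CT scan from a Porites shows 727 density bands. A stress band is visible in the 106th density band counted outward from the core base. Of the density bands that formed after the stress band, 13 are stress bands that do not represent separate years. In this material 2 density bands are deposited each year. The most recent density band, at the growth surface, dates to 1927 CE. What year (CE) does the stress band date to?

1623 CE

727 − 106 = 621 density bands lie beyond the stress band toward the growth surface.
Removing the 13 false density bands leaves 621 − 13 = 608 true density bands beyond the stress band.
Dividing by 2 density bands per year: 608 / 2 = 304 years.
Counting back 304 years from 1927 CE places the stress band in 1927 − 304 = 1623 CE.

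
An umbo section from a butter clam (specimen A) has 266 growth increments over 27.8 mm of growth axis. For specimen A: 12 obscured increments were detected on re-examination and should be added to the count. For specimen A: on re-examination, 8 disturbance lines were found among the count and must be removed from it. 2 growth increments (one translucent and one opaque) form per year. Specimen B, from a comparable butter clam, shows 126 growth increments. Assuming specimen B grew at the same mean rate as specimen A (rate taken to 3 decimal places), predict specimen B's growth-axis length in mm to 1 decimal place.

Specimen A: correcting the raw count gives 266 − 8 + 12 = 270 true growth increments.
Specimen A: dividing by 2 growth increments per year: 270 / 2 = 135 years.
A: Extension rate ≈ 27.8 / 135 = 0.206 mm/year.
Specimen B: dividing by 2 growth increments per year: 126 / 2 = 63 years. B's length ≈ 0.206 × 63 = 13.0 mm.

13.0 mm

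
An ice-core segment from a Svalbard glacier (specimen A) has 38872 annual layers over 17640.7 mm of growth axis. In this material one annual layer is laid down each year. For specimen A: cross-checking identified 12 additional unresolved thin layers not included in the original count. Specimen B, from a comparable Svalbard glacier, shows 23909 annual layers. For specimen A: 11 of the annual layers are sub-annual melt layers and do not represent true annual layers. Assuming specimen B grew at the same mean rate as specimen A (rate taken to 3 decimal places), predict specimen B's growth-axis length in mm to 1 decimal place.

10854.7 mm

Specimen A: true annual layer count = 38872 − 11 + 12 = 38873.
A: 17640.7 mm over 38873 years gives 17640.7 / 38873 ≈ 0.454 mm/yr.
For B, 0.454 mm/year × 23909 years = 10854.7 mm.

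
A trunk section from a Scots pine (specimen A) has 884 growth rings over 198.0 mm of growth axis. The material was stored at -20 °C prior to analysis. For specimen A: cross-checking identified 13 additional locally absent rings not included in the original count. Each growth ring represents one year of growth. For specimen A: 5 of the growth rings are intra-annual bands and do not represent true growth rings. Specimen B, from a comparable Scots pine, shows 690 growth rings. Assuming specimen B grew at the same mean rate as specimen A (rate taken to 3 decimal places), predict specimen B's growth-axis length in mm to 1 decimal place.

Specimen A: adjusted count: 884 − 5 + 13 = 892 growth rings.
A: Mean rate = 198.0 mm / 892 years ≈ 0.222 mm per year.
Length of B = 0.222 × 690 = 153.2 mm.

153.2 mm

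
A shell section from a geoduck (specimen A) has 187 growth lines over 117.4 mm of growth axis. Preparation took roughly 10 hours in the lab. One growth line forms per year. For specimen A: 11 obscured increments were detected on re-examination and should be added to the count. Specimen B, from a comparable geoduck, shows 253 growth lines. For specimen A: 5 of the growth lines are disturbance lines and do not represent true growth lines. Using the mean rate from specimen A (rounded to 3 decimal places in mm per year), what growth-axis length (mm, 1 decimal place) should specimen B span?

Specimen A: correcting the raw count gives 187 − 5 + 11 = 193 true growth lines.
A: 117.4 mm over 193 years gives 117.4 / 193 ≈ 0.608 mm/year.
B's length ≈ 0.608 × 253 = 153.8 mm.

153.8 mm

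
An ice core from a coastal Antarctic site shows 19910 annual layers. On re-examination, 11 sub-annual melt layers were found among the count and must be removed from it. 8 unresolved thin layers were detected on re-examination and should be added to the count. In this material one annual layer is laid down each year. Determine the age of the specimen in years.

19907 yr

Correcting the raw count gives 19910 − 11 + 8 = 19907 true annual layers.
At one annual layer per year, that is 19907 years.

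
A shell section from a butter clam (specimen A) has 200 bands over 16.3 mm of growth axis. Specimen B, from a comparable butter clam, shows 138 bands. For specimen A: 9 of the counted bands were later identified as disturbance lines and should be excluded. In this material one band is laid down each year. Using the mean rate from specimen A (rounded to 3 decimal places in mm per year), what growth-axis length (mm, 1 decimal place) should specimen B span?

Specimen A: after corrections the count is 200 − 9 = 191 bands.
A: Mean rate = 16.3 mm / 191 years ≈ 0.085 mm per year.
Length of B = 0.085 × 138 = 11.7 mm.

11.7 mm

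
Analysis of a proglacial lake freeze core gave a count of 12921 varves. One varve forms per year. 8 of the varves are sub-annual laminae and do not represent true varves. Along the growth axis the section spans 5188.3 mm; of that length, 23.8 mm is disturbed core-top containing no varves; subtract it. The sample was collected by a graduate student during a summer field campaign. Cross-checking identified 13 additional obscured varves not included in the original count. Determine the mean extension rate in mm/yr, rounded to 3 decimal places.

0.400 mm/yr

Correcting the raw count gives 12921 − 8 + 13 = 12926 true varves.
Net length = 5188.3 − 23.8 = 5164.5 mm.
5164.5 mm over 12926 years gives 5164.5 / 12926 ≈ 0.400 mm/yr.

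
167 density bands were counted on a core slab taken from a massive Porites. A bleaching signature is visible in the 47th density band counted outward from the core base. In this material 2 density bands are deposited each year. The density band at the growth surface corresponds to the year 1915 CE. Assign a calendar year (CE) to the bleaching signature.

The bleaching signature sits at density band 47 from the core base, so 167 − 47 = 120 density bands formed after it.
120 density bands at 2 per year is 120 / 2 = 60 years.
The density band at the growth surface is 1915 CE, so the bleaching signature dates to 1915 − 60 = 1855 CE.

1855 CE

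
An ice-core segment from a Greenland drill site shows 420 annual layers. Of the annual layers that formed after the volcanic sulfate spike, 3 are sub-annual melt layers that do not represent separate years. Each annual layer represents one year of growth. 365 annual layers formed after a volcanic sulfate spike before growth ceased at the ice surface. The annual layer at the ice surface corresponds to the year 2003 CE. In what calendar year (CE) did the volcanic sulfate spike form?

There are 365 annual layers younger than the volcanic sulfate spike.
Removing the 3 false annual layers leaves 365 − 3 = 362 true annual layers beyond the volcanic sulfate spike.
Counting back 362 years from 2003 CE places the volcanic sulfate spike in 2003 − 362 = 1641 CE.

1641 CE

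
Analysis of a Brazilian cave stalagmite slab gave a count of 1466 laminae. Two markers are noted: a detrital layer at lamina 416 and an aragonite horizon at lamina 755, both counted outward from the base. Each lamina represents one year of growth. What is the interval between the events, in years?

339 years

755 − 416 = 339 laminae lie between the two events.
That is 339 years at one lamina per year.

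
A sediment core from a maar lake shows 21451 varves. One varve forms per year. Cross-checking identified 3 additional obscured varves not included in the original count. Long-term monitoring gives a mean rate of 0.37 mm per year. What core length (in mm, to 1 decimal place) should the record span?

After corrections the count is 21451 + 3 = 21454 varves.
21454 years at 0.37 mm/year gives 0.37 × 21454 = 7938.0 mm.

7938.0 mm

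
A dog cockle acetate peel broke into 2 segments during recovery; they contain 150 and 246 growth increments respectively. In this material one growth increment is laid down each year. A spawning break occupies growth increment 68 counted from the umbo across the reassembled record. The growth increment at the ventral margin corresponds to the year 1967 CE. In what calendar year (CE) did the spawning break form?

1639 CE

Total growth increments = 150 + 246 = 396.
The spawning break sits at growth increment 68 from the umbo, so 396 − 68 = 328 growth increments formed after it.
Counting back 328 years from 1967 CE places the spawning break in 1967 − 328 = 1639 CE.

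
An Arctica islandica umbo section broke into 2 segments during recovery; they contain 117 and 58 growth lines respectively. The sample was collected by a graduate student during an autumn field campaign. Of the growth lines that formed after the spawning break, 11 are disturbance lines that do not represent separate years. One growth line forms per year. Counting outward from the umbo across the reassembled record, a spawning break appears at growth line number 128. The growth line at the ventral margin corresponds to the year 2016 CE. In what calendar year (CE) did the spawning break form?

Total growth lines = 117 + 58 = 175.
The spawning break sits at growth line 128 from the umbo, so 175 − 128 = 47 growth lines formed after it.
Removing the 11 false growth lines leaves 47 − 11 = 36 true growth lines beyond the spawning break.
2016 − 36 = 1980 CE.

1980 CE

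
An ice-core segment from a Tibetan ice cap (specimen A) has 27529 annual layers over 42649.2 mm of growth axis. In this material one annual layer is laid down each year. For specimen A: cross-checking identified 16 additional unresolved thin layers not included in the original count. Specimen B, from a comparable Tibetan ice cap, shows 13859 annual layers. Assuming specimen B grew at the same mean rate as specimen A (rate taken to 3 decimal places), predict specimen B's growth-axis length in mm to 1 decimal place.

Specimen A: after corrections the count is 27529 + 16 = 27545 annual layers.
A: Mean rate = 42649.2 mm / 27545 years ≈ 1.548 mm/year.
B's length ≈ 1.548 × 13859 = 21453.7 mm.

21453.7 mm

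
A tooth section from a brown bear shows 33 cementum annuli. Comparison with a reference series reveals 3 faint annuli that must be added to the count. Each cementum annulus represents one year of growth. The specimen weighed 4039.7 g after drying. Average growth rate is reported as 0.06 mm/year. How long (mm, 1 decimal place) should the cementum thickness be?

2.2 mm

Correcting the raw count gives 33 + 3 = 36 true cementum annuli.
Length ≈ 0.06 × 36 = 2.2 mm.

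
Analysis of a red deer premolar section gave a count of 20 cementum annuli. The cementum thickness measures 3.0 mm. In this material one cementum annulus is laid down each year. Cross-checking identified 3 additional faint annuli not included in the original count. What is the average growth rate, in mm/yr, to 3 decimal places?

Adjusted count: 20 + 3 = 23 cementum annuli.
Mean rate = 3.0 mm / 23 years ≈ 0.130 mm/yr.

0.130 mm/yr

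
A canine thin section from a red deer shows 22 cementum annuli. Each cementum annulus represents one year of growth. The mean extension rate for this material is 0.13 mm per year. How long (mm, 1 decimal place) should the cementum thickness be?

The record spans 22 years at 0.13 mm per year.
Length ≈ 0.13 × 22 = 2.9 mm.

2.9 mm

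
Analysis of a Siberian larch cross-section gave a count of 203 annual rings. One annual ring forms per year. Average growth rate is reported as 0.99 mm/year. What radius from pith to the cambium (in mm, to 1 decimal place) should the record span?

201.0 mm

The record spans 203 years at 0.99 mm per year.
203 years at 0.99 mm/year gives 0.99 × 203 = 201.0 mm.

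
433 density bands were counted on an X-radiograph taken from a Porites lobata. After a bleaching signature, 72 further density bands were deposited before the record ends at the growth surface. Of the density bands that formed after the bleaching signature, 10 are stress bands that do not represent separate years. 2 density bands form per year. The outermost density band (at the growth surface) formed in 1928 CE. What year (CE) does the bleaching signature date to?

1897 CE

72 density bands formed after the bleaching signature.
Excluding 10 false density bands: 72 − 10 = 62.
Dividing by 2 density bands per year: 62 / 2 = 31 years.
The density band at the growth surface is 1928 CE, so the bleaching signature dates to 1928 − 31 = 1897 CE.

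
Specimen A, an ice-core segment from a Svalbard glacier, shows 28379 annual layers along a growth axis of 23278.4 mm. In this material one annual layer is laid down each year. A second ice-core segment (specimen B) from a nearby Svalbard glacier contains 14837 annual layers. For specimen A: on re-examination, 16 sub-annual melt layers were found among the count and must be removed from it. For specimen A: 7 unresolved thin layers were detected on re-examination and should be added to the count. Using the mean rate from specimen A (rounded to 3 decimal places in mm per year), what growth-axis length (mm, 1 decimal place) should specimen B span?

Specimen A: adjusted count: 28379 − 16 + 7 = 28370 annual layers.
A: Extension rate ≈ 23278.4 / 28370 = 0.821 mm/year.
Length of B = 0.821 × 14837 = 12181.2 mm.

12181.2 mm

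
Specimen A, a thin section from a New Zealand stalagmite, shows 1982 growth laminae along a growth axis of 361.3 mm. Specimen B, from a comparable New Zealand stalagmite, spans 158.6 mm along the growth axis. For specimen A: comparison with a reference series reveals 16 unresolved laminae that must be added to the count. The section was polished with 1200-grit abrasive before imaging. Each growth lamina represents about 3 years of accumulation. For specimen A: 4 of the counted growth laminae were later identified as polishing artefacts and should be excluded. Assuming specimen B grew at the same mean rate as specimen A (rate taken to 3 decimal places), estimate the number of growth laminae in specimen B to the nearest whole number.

881 growth laminae

Specimen A: after corrections the count is 1982 − 4 + 16 = 1994 growth laminae.
Specimen A: 1994 growth laminae at 3 years each span 1994 × 3 = 5982 years.
A: Extension rate ≈ 361.3 / 5982 = 0.060 mm per year.
B spans 158.6 / 0.060 = 2643.33 years; at 3 years per growth lamina that is 2643.33 / 3 ≈ 881 growth laminae.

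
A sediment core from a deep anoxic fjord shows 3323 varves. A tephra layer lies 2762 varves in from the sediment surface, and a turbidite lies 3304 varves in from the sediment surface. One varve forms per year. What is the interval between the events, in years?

Separation: 3304 − 2762 = 542 varves.
That is 542 years at one varve per year.

542 years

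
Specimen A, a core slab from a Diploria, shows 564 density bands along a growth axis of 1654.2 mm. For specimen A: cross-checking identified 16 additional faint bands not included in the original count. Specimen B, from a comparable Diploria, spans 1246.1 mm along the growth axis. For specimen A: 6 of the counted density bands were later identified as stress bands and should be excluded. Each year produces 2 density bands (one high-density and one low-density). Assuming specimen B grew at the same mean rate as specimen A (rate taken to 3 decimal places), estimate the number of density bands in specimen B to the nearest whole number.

Specimen A: after corrections the count is 564 − 6 + 16 = 574 density bands.
Specimen A: with 2 density bands per year, 574 / 2 = 287 years.
A: Extension rate ≈ 1654.2 / 287 = 5.764 mm per year.
Specimen B: 1246.1 mm / 5.764 mm per year = 216.19 years; at 2 density bands per year that is 216.19 × 2 ≈ 432 density bands.

432 density bands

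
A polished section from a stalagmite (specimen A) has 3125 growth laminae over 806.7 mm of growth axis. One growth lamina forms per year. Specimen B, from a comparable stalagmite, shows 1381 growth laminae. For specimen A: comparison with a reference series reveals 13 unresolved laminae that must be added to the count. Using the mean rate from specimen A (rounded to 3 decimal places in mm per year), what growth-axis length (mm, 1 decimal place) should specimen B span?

Specimen A: true growth lamina count = 3125 + 13 = 3138.
A: Mean rate = 806.7 mm / 3138 years ≈ 0.257 mm/year.
B's length ≈ 0.257 × 1381 = 354.9 mm.

354.9 mm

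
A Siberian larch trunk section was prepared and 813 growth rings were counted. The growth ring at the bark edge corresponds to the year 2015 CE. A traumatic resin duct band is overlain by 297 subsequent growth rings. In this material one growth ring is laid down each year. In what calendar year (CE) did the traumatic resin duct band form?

297 growth rings post-date the traumatic resin duct band.
2015 − 297 = 1718 CE.

1718 CE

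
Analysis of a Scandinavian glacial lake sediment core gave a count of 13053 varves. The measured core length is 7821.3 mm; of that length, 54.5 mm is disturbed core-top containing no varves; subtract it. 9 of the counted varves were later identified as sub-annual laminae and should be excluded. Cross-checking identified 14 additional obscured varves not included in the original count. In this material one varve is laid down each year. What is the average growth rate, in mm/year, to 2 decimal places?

Adjusted count: 13053 − 9 + 14 = 13058 varves.
Net length = 7821.3 − 54.5 = 7766.8 mm.
Mean rate = 7766.8 mm / 13058 years ≈ 0.59 mm/year.

0.59 mm/year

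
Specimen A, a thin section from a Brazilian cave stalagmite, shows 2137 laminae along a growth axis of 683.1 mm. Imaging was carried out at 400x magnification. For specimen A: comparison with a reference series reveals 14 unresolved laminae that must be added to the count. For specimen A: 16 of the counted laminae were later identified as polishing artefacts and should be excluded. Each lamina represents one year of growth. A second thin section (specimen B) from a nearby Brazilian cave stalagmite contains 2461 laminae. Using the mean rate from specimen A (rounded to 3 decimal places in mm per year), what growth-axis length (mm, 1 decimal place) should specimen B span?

787.5 mm

Specimen A: correcting the raw count gives 2137 − 16 + 14 = 2135 true laminae.
A: Extension rate ≈ 683.1 / 2135 = 0.320 mm per year.
For B, 0.320 mm/year × 2461 years = 787.5 mm.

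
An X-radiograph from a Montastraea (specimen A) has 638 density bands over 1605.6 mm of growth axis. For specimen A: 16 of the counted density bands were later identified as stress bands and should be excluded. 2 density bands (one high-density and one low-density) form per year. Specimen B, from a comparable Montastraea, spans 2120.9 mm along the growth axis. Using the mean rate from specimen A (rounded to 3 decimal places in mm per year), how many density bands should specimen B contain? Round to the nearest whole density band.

822 density bands

Specimen A: correcting the raw count gives 638 − 16 = 622 true density bands.
Specimen A: with 2 density bands per year, 622 / 2 = 311 years.
A: Extension rate ≈ 1605.6 / 311 = 5.163 mm/yr.
Specimen B: 2120.9 mm / 5.163 mm per year = 410.79 years; at 2 density bands per year that is 410.79 × 2 ≈ 822 density bands.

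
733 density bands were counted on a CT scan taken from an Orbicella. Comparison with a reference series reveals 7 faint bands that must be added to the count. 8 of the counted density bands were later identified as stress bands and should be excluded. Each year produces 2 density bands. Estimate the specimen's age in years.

366 years

True density band count = 733 − 8 + 7 = 732.
With 2 density bands per year, 732 / 2 = 366 years.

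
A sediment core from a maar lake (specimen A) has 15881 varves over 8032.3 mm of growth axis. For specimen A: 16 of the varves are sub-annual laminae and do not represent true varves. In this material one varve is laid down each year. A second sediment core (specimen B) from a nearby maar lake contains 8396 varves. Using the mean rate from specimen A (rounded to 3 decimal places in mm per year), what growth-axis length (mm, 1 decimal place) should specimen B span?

Specimen A: true varve count = 15881 − 16 = 15865.
A: Extension rate ≈ 8032.3 / 15865 = 0.506 mm per year.
B's length ≈ 0.506 × 8396 = 4248.4 mm.

4248.4 mm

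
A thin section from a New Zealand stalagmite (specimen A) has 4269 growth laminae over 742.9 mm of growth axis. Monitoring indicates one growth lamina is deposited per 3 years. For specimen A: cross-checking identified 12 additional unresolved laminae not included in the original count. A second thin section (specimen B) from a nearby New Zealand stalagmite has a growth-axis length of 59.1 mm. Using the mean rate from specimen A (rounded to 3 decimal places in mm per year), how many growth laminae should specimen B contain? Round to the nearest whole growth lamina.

Specimen A: adjusted count: 4269 + 12 = 4281 growth laminae.
Specimen A: multiplying by 3 years per growth lamina: 4281 × 3 = 12843 years.
A: Extension rate ≈ 742.9 / 12843 = 0.058 mm/year.
Specimen B: 59.1 mm / 0.058 mm per year = 1018.97 years; at 3 years per growth lamina that is 1018.97 / 3 ≈ 340 growth laminae.

340 growth laminae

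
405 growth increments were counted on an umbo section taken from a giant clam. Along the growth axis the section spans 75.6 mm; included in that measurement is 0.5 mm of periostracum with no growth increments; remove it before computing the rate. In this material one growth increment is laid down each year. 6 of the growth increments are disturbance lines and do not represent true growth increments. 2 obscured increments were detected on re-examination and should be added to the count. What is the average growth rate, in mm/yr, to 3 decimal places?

True growth increment count = 405 − 6 + 2 = 401.
Removing the 0.5 mm offcut leaves 75.6 − 0.5 = 75.1 mm.
Extension rate ≈ 75.1 / 401 = 0.187 mm/yr.

0.187 mm/yr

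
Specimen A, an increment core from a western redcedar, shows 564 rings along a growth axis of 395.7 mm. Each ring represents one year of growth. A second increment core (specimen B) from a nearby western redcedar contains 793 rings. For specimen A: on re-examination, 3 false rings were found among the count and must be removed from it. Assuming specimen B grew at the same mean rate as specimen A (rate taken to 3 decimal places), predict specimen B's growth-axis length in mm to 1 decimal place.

559.1 mm

Specimen A: adjusted count: 564 − 3 = 561 rings.
A: 395.7 mm over 561 years gives 395.7 / 561 ≈ 0.705 mm/yr.
B's length ≈ 0.705 × 793 = 559.1 mm.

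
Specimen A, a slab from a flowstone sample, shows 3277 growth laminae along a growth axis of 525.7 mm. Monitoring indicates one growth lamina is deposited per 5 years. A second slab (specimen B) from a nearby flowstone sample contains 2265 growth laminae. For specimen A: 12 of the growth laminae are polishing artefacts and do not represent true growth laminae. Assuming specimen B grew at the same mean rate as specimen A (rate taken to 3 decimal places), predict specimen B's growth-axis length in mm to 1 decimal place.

362.4 mm

Specimen A: true growth lamina count = 3277 − 12 = 3265.
Specimen A: 3265 growth laminae at 5 years each span 3265 × 5 = 16325 years.
A: 525.7 mm over 16325 years gives 525.7 / 16325 ≈ 0.032 mm per year.
Specimen B: multiplying by 5 years per growth lamina: 2265 × 5 = 11325 years. B's length ≈ 0.032 × 11325 = 362.4 mm.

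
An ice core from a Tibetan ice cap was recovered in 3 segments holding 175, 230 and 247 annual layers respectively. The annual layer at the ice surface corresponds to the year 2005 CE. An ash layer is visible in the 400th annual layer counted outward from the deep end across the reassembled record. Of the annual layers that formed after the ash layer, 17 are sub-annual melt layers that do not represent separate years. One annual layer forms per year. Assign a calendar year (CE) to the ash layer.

1770 CE

Total annual layers = 175 + 230 + 247 = 652.
652 − 400 = 252 annual layers lie beyond the ash layer toward the ice surface.
252 − 17 false = 235 true annual layers after the ash layer.
2005 − 235 = 1770 CE.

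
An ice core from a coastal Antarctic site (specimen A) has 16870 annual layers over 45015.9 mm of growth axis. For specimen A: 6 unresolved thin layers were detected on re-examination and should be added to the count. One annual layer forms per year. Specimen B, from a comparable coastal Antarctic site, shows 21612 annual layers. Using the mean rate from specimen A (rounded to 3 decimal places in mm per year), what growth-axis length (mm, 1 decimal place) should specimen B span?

Specimen A: true annual layer count = 16870 + 6 = 16876.
A: Extension rate ≈ 45015.9 / 16876 = 2.667 mm/year.
B's length ≈ 2.667 × 21612 = 57639.2 mm.

57639.2 mm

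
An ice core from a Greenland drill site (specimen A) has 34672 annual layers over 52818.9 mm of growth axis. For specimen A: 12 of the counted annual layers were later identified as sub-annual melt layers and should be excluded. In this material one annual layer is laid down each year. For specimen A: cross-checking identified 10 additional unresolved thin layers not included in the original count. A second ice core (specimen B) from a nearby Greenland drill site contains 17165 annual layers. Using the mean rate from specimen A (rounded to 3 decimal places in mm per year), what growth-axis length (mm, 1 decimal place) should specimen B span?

Specimen A: true annual layer count = 34672 − 12 + 10 = 34670.
A: 52818.9 mm over 34670 years gives 52818.9 / 34670 ≈ 1.523 mm per year.
B's length ≈ 1.523 × 17165 = 26142.3 mm.

26142.3 mm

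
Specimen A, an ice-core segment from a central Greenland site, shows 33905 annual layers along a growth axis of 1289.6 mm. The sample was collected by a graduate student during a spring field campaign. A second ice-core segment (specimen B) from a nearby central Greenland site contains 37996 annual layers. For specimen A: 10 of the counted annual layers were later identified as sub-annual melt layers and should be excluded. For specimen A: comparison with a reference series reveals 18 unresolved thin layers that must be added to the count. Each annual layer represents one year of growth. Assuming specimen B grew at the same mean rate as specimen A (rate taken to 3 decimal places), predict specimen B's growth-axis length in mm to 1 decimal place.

Specimen A: correcting the raw count gives 33905 − 10 + 18 = 33913 true annual layers.
A: Extension rate ≈ 1289.6 / 33913 = 0.038 mm/year.
For B, 0.038 mm/year × 37996 years = 1443.8 mm.

1443.8 mm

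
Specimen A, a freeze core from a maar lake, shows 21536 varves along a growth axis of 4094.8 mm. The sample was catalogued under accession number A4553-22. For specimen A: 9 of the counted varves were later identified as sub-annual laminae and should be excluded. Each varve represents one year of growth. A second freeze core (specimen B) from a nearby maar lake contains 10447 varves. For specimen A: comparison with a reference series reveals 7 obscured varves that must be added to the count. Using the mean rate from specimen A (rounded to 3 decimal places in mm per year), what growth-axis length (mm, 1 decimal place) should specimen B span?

Specimen A: after corrections the count is 21536 − 9 + 7 = 21534 varves.
A: 4094.8 mm over 21534 years gives 4094.8 / 21534 ≈ 0.190 mm per year.
Length of B = 0.190 × 10447 = 1984.9 mm.

1984.9 mm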